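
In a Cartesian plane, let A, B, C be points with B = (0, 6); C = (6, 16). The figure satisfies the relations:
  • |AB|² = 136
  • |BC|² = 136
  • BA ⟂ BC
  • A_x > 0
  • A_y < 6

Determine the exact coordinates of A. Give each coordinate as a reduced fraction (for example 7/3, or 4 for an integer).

1. A_x = 10  [[BA ⟂ BC ⇒ 6x+10y-60=0] ∩ [|A−(0, 6)|²=136]]
2. A_y = 0  [[BA ⟂ BC ⇒ 6x+10y-60=0] ∩ [|A−(0, 6)|²=136]]
   so A = (10, 0)

A = (10, 0)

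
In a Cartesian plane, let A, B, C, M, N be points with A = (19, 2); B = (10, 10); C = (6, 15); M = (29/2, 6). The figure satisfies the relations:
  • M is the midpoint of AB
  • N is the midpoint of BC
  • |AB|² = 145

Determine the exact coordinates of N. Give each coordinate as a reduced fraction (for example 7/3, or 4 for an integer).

N = (8, 25/2)

1. N_x = 8  [2·N = B+C = (10, 10)+(6, 15)]
2. N_y = 25/2  [2·N = B+C = (10, 10)+(6, 15)]
   so N = (8, 25/2)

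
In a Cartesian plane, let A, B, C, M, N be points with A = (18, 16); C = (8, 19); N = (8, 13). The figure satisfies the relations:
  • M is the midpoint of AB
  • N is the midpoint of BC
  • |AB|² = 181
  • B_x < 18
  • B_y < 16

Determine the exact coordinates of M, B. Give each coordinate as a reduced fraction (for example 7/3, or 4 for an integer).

1. B_x = 8  [B = 2·N−C = 2·(8, 13)−(8, 19)]
2. B_y = 7  [B = 2·N−C = 2·(8, 13)−(8, 19)]
   so B = (8, 7)
3. M_x = 13  [2·M = A+B = (18, 16)+(8, 7)]
4. M_y = 23/2  [2·M = A+B = (18, 16)+(8, 7)]
   so M = (13, 23/2)

M = (13, 23/2)
B = (8, 7)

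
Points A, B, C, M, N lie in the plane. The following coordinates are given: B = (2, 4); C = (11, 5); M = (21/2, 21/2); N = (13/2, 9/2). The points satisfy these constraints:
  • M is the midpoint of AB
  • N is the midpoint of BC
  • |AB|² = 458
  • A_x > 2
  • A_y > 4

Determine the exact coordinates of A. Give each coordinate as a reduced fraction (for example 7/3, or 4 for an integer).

A = (19, 17)

1. A_x = 19  [A = 2·M−B = 2·(21/2, 21/2)−(2, 4)]
2. A_y = 17  [A = 2·M−B = 2·(21/2, 21/2)−(2, 4)]
   so A = (19, 17)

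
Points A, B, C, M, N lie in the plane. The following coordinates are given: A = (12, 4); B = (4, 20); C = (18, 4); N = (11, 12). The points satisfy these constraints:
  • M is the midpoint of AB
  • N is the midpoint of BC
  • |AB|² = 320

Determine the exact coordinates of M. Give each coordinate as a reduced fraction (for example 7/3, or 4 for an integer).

M = (8, 12)

1. M_x = 8  [2·M = A+B = (12, 4)+(4, 20)]
2. M_y = 12  [2·M = A+B = (12, 4)+(4, 20)]
   so M = (8, 12)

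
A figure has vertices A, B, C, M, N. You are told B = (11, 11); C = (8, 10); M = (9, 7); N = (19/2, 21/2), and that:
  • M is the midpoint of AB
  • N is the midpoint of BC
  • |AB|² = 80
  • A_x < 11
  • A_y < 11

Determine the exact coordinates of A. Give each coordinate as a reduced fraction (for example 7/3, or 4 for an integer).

A = (7, 3)

1. A_x = 7  [A = 2·M−B = 2·(9, 7)−(11, 11)]
2. A_y = 3  [A = 2·M−B = 2·(9, 7)−(11, 11)]
   so A = (7, 3)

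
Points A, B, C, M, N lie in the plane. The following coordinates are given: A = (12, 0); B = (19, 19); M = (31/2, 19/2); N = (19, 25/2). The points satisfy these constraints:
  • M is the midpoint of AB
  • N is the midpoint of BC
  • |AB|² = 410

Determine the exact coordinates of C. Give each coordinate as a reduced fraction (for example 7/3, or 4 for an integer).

C = (19, 6)

1. C_x = 19  [C = 2·N−B = 2·(19, 25/2)−(19, 19)]
2. C_y = 6  [C = 2·N−B = 2·(19, 25/2)−(19, 19)]
   so C = (19, 6)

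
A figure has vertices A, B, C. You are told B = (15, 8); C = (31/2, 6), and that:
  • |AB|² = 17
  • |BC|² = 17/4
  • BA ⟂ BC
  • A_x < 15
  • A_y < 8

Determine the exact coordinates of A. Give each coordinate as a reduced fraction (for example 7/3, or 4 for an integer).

A = (11, 7)

1. A_x = 11  [[BA ⟂ BC ⇒ 1/2x-2y+17/2=0] ∩ [|A−(15, 8)|²=17]]
2. A_y = 7  [[BA ⟂ BC ⇒ 1/2x-2y+17/2=0] ∩ [|A−(15, 8)|²=17]]
   so A = (11, 7)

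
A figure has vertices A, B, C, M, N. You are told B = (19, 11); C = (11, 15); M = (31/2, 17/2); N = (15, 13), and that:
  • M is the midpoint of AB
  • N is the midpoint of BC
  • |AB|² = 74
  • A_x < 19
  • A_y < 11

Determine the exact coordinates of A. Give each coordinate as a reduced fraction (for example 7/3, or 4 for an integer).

1. A_x = 12  [A = 2·M−B = 2·(31/2, 17/2)−(19, 11)]
2. A_y = 6  [A = 2·M−B = 2·(31/2, 17/2)−(19, 11)]
   so A = (12, 6)

A = (12, 6)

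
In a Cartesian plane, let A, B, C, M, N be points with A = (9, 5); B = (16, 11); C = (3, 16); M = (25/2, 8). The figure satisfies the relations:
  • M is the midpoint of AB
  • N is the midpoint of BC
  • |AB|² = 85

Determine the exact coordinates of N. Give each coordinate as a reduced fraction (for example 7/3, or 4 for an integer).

1. N_x = 19/2  [2·N = B+C = (16, 11)+(3, 16)]
2. N_y = 27/2  [2·N = B+C = (16, 11)+(3, 16)]
   so N = (19/2, 27/2)

N = (19/2, 27/2)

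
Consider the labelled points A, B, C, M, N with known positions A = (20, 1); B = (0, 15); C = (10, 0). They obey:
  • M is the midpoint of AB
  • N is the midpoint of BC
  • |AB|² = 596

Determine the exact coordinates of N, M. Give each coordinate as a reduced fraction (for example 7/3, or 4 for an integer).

1. M_x = 10  [2·M = A+B = (20, 1)+(0, 15)]
2. M_y = 8  [2·M = A+B = (20, 1)+(0, 15)]
   so M = (10, 8)
3. N_x = 5  [2·N = B+C = (0, 15)+(10, 0)]
4. N_y = 15/2  [2·N = B+C = (0, 15)+(10, 0)]
   so N = (5, 15/2)

N = (5, 15/2)
M = (10, 8)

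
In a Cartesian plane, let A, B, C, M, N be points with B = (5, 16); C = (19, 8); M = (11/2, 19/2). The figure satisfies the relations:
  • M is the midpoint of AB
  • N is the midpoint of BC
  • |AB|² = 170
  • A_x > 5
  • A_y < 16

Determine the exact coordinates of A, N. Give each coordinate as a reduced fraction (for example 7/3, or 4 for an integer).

1. A_x = 6  [A = 2·M−B = 2·(11/2, 19/2)−(5, 16)]
2. A_y = 3  [A = 2·M−B = 2·(11/2, 19/2)−(5, 16)]
   so A = (6, 3)
3. N_x = 12  [2·N = B+C = (5, 16)+(19, 8)]
4. N_y = 12  [2·N = B+C = (5, 16)+(19, 8)]
   so N = (12, 12)

A = (6, 3)
N = (12, 12)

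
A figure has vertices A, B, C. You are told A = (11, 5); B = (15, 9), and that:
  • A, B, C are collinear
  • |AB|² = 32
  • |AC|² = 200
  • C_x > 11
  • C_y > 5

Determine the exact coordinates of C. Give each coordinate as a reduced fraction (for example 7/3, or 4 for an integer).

C = (21, 15)

1. C_x = 21  [[A, B, C are collinear ⇒ -4x+4y+24=0] ∩ [|C−(11, 5)|²=200]]
2. C_y = 15  [[A, B, C are collinear ⇒ -4x+4y+24=0] ∩ [|C−(11, 5)|²=200]]
   so C = (21, 15)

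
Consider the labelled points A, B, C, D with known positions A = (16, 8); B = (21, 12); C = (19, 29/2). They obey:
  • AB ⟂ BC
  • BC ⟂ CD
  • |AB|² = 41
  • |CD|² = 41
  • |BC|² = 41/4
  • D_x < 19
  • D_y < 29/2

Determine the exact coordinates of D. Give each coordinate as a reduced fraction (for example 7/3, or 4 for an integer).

1. D_x = 14  [[BC ⟂ CD ⇒ -2x+5/2y+7/4=0] ∩ [|D−(19, 29/2)|²=41]]
2. D_y = 21/2  [[BC ⟂ CD ⇒ -2x+5/2y+7/4=0] ∩ [|D−(19, 29/2)|²=41]]
   so D = (14, 21/2)

D = (14, 21/2)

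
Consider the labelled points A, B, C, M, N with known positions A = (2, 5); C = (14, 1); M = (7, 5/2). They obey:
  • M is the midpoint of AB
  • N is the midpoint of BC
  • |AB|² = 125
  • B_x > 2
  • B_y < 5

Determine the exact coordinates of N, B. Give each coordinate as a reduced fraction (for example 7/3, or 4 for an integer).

1. B_x = 12  [B = 2·M−A = 2·(7, 5/2)−(2, 5)]
2. B_y = 0  [B = 2·M−A = 2·(7, 5/2)−(2, 5)]
   so B = (12, 0)
3. N_x = 13  [2·N = B+C = (12, 0)+(14, 1)]
4. N_y = 1/2  [2·N = B+C = (12, 0)+(14, 1)]
   so N = (13, 1/2)

N = (13, 1/2)
B = (12, 0)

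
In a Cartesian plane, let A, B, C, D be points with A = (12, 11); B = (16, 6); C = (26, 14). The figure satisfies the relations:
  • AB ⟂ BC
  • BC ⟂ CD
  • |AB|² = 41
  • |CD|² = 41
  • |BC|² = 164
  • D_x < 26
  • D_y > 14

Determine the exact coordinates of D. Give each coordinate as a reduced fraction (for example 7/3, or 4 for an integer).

1. D_x = 22  [[BC ⟂ CD ⇒ 10x+8y-372=0] ∩ [|D−(26, 14)|²=41]]
2. D_y = 19  [[BC ⟂ CD ⇒ 10x+8y-372=0] ∩ [|D−(26, 14)|²=41]]
   so D = (22, 19)

D = (22, 19)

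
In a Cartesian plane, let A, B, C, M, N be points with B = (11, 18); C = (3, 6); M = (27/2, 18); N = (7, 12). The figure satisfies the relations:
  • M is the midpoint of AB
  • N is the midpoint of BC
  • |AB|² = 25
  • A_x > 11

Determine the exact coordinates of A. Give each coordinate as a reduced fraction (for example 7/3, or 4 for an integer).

A = (16, 18)

1. A_x = 16  [A = 2·M−B = 2·(27/2, 18)−(11, 18)]
2. A_y = 18  [A = 2·M−B = 2·(27/2, 18)−(11, 18)]
   so A = (16, 18)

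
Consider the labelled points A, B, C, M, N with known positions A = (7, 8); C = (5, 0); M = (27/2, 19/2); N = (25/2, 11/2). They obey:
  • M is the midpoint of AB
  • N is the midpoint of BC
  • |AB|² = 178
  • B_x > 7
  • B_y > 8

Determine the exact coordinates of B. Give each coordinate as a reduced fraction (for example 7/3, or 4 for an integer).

1. B_x = 20  [B = 2·M−A = 2·(27/2, 19/2)−(7, 8)]
2. B_y = 11  [B = 2·M−A = 2·(27/2, 19/2)−(7, 8)]
   so B = (20, 11)

B = (20, 11)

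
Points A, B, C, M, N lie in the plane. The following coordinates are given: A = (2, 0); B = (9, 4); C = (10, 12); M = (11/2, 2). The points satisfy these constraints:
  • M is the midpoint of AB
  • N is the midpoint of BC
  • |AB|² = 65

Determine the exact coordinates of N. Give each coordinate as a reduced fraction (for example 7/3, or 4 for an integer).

N = (19/2, 8)

1. N_x = 19/2  [2·N = B+C = (9, 4)+(10, 12)]
2. N_y = 8  [2·N = B+C = (9, 4)+(10, 12)]
   so N = (19/2, 8)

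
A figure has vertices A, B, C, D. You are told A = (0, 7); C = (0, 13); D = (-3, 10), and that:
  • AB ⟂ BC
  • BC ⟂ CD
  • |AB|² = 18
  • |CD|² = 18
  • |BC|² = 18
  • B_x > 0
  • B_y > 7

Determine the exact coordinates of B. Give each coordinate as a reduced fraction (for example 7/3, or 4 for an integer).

1. B_x = 3  [[BC ⟂ CD ⇒ 3x+3y-39=0] ∩ [|B−(0, 7)|²=18]]
2. B_y = 10  [[BC ⟂ CD ⇒ 3x+3y-39=0] ∩ [|B−(0, 7)|²=18]]
   so B = (3, 10)

B = (3, 10)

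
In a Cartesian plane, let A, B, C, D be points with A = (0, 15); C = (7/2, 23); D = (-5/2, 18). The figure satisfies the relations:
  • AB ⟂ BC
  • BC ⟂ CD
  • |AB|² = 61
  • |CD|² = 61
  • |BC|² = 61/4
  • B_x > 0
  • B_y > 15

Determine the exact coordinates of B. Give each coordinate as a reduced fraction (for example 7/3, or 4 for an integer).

B = (6, 20)

1. B_x = 6  [[BC ⟂ CD ⇒ 6x+5y-136=0] ∩ [|B−(0, 15)|²=61]]
2. B_y = 20  [[BC ⟂ CD ⇒ 6x+5y-136=0] ∩ [|B−(0, 15)|²=61]]
   so B = (6, 20)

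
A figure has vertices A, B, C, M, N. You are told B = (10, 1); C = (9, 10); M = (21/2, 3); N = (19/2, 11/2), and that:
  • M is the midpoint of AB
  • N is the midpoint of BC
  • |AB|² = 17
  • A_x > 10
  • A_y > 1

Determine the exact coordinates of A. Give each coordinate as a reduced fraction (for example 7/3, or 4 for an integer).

1. A_x = 11  [A = 2·M−B = 2·(21/2, 3)−(10, 1)]
2. A_y = 5  [A = 2·M−B = 2·(21/2, 3)−(10, 1)]
   so A = (11, 5)

A = (11, 5)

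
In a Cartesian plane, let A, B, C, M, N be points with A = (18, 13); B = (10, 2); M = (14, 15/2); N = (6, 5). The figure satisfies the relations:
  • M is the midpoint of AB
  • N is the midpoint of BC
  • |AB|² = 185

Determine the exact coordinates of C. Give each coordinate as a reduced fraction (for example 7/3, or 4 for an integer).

C = (2, 8)

1. C_x = 2  [C = 2·N−B = 2·(6, 5)−(10, 2)]
2. C_y = 8  [C = 2·N−B = 2·(6, 5)−(10, 2)]
   so C = (2, 8)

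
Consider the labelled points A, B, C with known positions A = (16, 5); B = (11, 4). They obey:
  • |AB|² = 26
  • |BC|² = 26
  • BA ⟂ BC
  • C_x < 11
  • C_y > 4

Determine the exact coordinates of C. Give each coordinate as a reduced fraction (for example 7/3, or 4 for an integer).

C = (10, 9)

1. C_x = 10  [[BA ⟂ BC ⇒ 5x+1y-59=0] ∩ [|C−(11, 4)|²=26]]
2. C_y = 9  [[BA ⟂ BC ⇒ 5x+1y-59=0] ∩ [|C−(11, 4)|²=26]]
   so C = (10, 9)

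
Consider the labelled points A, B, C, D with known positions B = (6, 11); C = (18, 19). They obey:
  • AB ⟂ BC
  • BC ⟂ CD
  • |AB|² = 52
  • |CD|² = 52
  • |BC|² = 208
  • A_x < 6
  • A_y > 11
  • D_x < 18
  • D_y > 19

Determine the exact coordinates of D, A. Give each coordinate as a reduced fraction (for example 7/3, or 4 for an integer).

1. D_x = 14  [[BC ⟂ CD ⇒ 12x+8y-368=0] ∩ [|D−(18, 19)|²=52]]
2. D_y = 25  [[BC ⟂ CD ⇒ 12x+8y-368=0] ∩ [|D−(18, 19)|²=52]]
   so D = (14, 25)
3. A_x = 2  [[AB ⟂ BC ⇒ -12x-8y+160=0] ∩ [|A−(6, 11)|²=52]]
4. A_y = 17  [[AB ⟂ BC ⇒ -12x-8y+160=0] ∩ [|A−(6, 11)|²=52]]
   so A = (2, 17)

D = (14, 25)
A = (2, 17)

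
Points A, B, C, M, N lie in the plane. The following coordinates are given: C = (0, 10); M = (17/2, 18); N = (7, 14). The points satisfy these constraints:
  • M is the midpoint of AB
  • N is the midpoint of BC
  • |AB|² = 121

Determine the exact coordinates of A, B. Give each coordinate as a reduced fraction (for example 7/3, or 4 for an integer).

A = (3, 18)
B = (14, 18)

1. B_x = 14  [B = 2·N−C = 2·(7, 14)−(0, 10)]
2. B_y = 18  [B = 2·N−C = 2·(7, 14)−(0, 10)]
   so B = (14, 18)
3. A_x = 3  [A = 2·M−B = 2·(17/2, 18)−(14, 18)]
4. A_y = 18  [A = 2·M−B = 2·(17/2, 18)−(14, 18)]
   so A = (3, 18)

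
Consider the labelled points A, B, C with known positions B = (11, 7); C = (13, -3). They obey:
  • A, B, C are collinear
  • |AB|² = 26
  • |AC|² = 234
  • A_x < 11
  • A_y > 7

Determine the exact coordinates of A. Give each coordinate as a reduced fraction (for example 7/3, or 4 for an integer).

1. A_x = 10  [[A, B, C are collinear ⇒ 10x+2y-124=0] ∩ [|A−(11, 7)|²=26]]
2. A_y = 12  [[A, B, C are collinear ⇒ 10x+2y-124=0] ∩ [|A−(11, 7)|²=26]]
   so A = (10, 12)

A = (10, 12)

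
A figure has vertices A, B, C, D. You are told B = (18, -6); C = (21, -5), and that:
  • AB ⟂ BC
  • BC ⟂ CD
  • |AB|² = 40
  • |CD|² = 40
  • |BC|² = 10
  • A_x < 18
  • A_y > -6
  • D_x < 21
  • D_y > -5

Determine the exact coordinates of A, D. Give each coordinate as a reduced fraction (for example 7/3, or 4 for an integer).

1. A_x = 16  [[AB ⟂ BC ⇒ -3x-1y+48=0] ∩ [|A−(18, -6)|²=40]]
2. A_y = 0  [[AB ⟂ BC ⇒ -3x-1y+48=0] ∩ [|A−(18, -6)|²=40]]
   so A = (16, 0)
3. D_x = 19  [[BC ⟂ CD ⇒ 3x+1y-58=0] ∩ [|D−(21, -5)|²=40]]
4. D_y = 1  [[BC ⟂ CD ⇒ 3x+1y-58=0] ∩ [|D−(21, -5)|²=40]]
   so D = (19, 1)

A = (16, 0)
D = (19, 1)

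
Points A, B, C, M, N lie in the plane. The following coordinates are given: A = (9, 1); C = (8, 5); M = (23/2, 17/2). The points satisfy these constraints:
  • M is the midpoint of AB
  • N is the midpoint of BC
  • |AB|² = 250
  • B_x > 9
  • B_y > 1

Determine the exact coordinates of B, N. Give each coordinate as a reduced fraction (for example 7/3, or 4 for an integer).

1. B_x = 14  [B = 2·M−A = 2·(23/2, 17/2)−(9, 1)]
2. B_y = 16  [B = 2·M−A = 2·(23/2, 17/2)−(9, 1)]
   so B = (14, 16)
3. N_x = 11  [2·N = B+C = (14, 16)+(8, 5)]
4. N_y = 21/2  [2·N = B+C = (14, 16)+(8, 5)]
   so N = (11, 21/2)

B = (14, 16)
N = (11, 21/2)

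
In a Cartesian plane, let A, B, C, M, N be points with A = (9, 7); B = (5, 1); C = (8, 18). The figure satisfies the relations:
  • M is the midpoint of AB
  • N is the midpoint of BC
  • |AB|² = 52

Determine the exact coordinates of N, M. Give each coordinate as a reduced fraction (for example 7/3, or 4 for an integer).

1. M_x = 7  [2·M = A+B = (9, 7)+(5, 1)]
2. M_y = 4  [2·M = A+B = (9, 7)+(5, 1)]
   so M = (7, 4)
3. N_x = 13/2  [2·N = B+C = (5, 1)+(8, 18)]
4. N_y = 19/2  [2·N = B+C = (5, 1)+(8, 18)]
   so N = (13/2, 19/2)

N = (13/2, 19/2)
M = (7, 4)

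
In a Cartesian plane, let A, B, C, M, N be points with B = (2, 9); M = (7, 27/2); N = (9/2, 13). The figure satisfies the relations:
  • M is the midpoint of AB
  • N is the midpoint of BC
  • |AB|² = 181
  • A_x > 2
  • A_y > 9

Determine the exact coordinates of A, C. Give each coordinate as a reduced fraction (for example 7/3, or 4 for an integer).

1. A_x = 12  [A = 2·M−B = 2·(7, 27/2)−(2, 9)]
2. A_y = 18  [A = 2·M−B = 2·(7, 27/2)−(2, 9)]
   so A = (12, 18)
3. C_x = 7  [C = 2·N−B = 2·(9/2, 13)−(2, 9)]
4. C_y = 17  [C = 2·N−B = 2·(9/2, 13)−(2, 9)]
   so C = (7, 17)

A = (12, 18)
C = (7, 17)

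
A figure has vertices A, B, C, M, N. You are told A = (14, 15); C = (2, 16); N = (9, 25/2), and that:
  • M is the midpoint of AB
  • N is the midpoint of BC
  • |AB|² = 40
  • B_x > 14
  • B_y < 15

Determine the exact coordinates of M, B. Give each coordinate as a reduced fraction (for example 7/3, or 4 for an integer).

M = (15, 12)
B = (16, 9)

1. B_x = 16  [B = 2·N−C = 2·(9, 25/2)−(2, 16)]
2. B_y = 9  [B = 2·N−C = 2·(9, 25/2)−(2, 16)]
   so B = (16, 9)
3. M_x = 15  [2·M = A+B = (14, 15)+(16, 9)]
4. M_y = 12  [2·M = A+B = (14, 15)+(16, 9)]
   so M = (15, 12)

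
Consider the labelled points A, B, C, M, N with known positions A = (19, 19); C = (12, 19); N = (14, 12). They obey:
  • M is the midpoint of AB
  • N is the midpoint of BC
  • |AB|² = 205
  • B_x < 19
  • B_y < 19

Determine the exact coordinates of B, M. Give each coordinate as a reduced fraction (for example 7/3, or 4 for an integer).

1. B_x = 16  [B = 2·N−C = 2·(14, 12)−(12, 19)]
2. B_y = 5  [B = 2·N−C = 2·(14, 12)−(12, 19)]
   so B = (16, 5)
3. M_x = 35/2  [2·M = A+B = (19, 19)+(16, 5)]
4. M_y = 12  [2·M = A+B = (19, 19)+(16, 5)]
   so M = (35/2, 12)

B = (16, 5)
M = (35/2, 12)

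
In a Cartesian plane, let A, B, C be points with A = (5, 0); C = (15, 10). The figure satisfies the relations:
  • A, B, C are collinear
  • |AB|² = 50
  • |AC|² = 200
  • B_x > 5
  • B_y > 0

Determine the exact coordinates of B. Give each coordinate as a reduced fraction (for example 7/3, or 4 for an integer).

B = (10, 5)

1. B_x = 10  [[A, B, C are collinear ⇒ 10x-10y-50=0] ∩ [|B−(5, 0)|²=50]]
2. B_y = 5  [[A, B, C are collinear ⇒ 10x-10y-50=0] ∩ [|B−(5, 0)|²=50]]
   so B = (10, 5)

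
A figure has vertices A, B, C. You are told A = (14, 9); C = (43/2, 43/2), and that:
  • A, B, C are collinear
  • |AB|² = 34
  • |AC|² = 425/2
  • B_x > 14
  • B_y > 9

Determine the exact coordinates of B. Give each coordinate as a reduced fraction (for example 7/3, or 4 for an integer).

B = (17, 14)

1. B_x = 17  [[A, B, C are collinear ⇒ 25/2x-15/2y-215/2=0] ∩ [|B−(14, 9)|²=34]]
2. B_y = 14  [[A, B, C are collinear ⇒ 25/2x-15/2y-215/2=0] ∩ [|B−(14, 9)|²=34]]
   so B = (17, 14)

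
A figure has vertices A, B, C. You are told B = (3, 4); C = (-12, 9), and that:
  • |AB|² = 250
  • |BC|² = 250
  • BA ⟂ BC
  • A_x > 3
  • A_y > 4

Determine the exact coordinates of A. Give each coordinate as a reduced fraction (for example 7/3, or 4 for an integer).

1. A_x = 8  [[BA ⟂ BC ⇒ -15x+5y+25=0] ∩ [|A−(3, 4)|²=250]]
2. A_y = 19  [[BA ⟂ BC ⇒ -15x+5y+25=0] ∩ [|A−(3, 4)|²=250]]
   so A = (8, 19)

A = (8, 19)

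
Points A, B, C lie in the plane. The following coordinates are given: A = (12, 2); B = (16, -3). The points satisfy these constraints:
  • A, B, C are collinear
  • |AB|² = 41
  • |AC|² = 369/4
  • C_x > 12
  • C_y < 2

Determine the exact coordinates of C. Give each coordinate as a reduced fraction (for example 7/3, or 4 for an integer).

C = (18, -11/2)

1. C_x = 18  [[A, B, C are collinear ⇒ 5x+4y-68=0] ∩ [|C−(12, 2)|²=369/4]]
2. C_y = -11/2  [[A, B, C are collinear ⇒ 5x+4y-68=0] ∩ [|C−(12, 2)|²=369/4]]
   so C = (18, -11/2)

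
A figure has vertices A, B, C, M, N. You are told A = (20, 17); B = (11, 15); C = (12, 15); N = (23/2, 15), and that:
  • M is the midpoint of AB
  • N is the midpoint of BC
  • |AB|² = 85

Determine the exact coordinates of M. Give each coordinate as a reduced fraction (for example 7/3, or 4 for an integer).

1. M_x = 31/2  [2·M = A+B = (20, 17)+(11, 15)]
2. M_y = 16  [2·M = A+B = (20, 17)+(11, 15)]
   so M = (31/2, 16)

M = (31/2, 16)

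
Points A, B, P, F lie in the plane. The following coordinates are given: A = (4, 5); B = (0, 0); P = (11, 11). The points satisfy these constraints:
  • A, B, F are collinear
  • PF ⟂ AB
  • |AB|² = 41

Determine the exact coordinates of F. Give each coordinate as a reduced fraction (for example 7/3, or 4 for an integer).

F = (396/41, 495/41)

1. F_x = 396/41  [[A, B, F are collinear ⇒ 5x-4y=0] ∩ [PF ⟂ AB ⇒ -4x-5y+99=0]]
2. F_y = 495/41  [[A, B, F are collinear ⇒ 5x-4y=0] ∩ [PF ⟂ AB ⇒ -4x-5y+99=0]]
   so F = (396/41, 495/41)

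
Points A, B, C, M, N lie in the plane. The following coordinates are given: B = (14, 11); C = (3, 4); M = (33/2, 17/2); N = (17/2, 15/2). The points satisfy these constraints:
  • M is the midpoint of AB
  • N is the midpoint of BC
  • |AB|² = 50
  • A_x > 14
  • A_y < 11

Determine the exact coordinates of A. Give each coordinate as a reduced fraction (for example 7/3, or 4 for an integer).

1. A_x = 19  [A = 2·M−B = 2·(33/2, 17/2)−(14, 11)]
2. A_y = 6  [A = 2·M−B = 2·(33/2, 17/2)−(14, 11)]
   so A = (19, 6)

A = (19, 6)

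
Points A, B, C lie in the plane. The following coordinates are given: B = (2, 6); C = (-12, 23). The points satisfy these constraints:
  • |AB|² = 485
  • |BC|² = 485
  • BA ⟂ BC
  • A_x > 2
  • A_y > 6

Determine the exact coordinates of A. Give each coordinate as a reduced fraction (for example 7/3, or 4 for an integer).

A = (19, 20)

1. A_x = 19  [[BA ⟂ BC ⇒ -14x+17y-74=0] ∩ [|A−(2, 6)|²=485]]
2. A_y = 20  [[BA ⟂ BC ⇒ -14x+17y-74=0] ∩ [|A−(2, 6)|²=485]]
   so A = (19, 20)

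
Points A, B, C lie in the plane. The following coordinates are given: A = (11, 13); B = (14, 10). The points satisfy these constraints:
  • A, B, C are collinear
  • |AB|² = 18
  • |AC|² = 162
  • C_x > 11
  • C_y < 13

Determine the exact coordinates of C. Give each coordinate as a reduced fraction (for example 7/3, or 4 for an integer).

1. C_x = 20  [[A, B, C are collinear ⇒ 3x+3y-72=0] ∩ [|C−(11, 13)|²=162]]
2. C_y = 4  [[A, B, C are collinear ⇒ 3x+3y-72=0] ∩ [|C−(11, 13)|²=162]]
   so C = (20, 4)

C = (20, 4)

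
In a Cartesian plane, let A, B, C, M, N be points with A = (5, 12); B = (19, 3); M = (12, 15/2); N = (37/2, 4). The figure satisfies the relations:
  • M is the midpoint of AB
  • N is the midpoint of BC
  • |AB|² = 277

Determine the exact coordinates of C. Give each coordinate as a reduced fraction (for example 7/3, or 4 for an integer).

C = (18, 5)

1. C_x = 18  [C = 2·N−B = 2·(37/2, 4)−(19, 3)]
2. C_y = 5  [C = 2·N−B = 2·(37/2, 4)−(19, 3)]
   so C = (18, 5)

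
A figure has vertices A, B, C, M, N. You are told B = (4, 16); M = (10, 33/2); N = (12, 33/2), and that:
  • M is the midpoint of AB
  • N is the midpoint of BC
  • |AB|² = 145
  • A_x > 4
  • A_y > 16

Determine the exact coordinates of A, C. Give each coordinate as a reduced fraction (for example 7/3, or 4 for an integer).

A = (16, 17)
C = (20, 17)

1. A_x = 16  [A = 2·M−B = 2·(10, 33/2)−(4, 16)]
2. A_y = 17  [A = 2·M−B = 2·(10, 33/2)−(4, 16)]
   so A = (16, 17)
3. C_x = 20  [C = 2·N−B = 2·(12, 33/2)−(4, 16)]
4. C_y = 17  [C = 2·N−B = 2·(12, 33/2)−(4, 16)]
   so C = (20, 17)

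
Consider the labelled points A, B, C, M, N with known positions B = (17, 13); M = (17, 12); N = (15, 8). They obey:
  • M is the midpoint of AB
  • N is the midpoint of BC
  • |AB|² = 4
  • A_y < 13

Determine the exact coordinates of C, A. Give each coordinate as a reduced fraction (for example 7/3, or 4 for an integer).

C = (13, 3)
A = (17, 11)

1. A_x = 17  [A = 2·M−B = 2·(17, 12)−(17, 13)]
2. A_y = 11  [A = 2·M−B = 2·(17, 12)−(17, 13)]
   so A = (17, 11)
3. C_x = 13  [C = 2·N−B = 2·(15, 8)−(17, 13)]
4. C_y = 3  [C = 2·N−B = 2·(15, 8)−(17, 13)]
   so C = (13, 3)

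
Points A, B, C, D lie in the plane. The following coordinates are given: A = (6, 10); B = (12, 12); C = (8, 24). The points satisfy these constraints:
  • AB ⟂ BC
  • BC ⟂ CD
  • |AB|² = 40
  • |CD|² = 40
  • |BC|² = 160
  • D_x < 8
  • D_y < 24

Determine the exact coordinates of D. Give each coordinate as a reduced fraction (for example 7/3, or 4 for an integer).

1. D_x = 2  [[BC ⟂ CD ⇒ -4x+12y-256=0] ∩ [|D−(8, 24)|²=40]]
2. D_y = 22  [[BC ⟂ CD ⇒ -4x+12y-256=0] ∩ [|D−(8, 24)|²=40]]
   so D = (2, 22)

D = (2, 22)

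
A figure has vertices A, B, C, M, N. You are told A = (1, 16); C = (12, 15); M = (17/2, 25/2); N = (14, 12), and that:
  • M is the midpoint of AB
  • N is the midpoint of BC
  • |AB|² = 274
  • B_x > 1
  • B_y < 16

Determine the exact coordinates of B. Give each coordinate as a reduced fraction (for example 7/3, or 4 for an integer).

1. B_x = 16  [B = 2·M−A = 2·(17/2, 25/2)−(1, 16)]
2. B_y = 9  [B = 2·M−A = 2·(17/2, 25/2)−(1, 16)]
   so B = (16, 9)

B = (16, 9)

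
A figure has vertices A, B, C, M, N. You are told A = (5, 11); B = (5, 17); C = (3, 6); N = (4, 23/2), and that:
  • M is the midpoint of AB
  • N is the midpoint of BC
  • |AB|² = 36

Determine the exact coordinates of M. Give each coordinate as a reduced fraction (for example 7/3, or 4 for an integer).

M = (5, 14)

1. M_x = 5  [2·M = A+B = (5, 11)+(5, 17)]
2. M_y = 14  [2·M = A+B = (5, 11)+(5, 17)]
   so M = (5, 14)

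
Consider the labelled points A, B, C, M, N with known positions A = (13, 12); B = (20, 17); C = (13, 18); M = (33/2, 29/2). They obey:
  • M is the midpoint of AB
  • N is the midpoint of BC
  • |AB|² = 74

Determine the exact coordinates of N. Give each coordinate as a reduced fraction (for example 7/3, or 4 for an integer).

N = (33/2, 35/2)

1. N_x = 33/2  [2·N = B+C = (20, 17)+(13, 18)]
2. N_y = 35/2  [2·N = B+C = (20, 17)+(13, 18)]
   so N = (33/2, 35/2)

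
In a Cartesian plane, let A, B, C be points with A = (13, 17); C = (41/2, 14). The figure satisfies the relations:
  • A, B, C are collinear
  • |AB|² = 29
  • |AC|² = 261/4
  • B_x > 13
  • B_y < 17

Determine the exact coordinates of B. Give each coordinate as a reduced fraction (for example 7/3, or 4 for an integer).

B = (18, 15)

1. B_x = 18  [[A, B, C are collinear ⇒ -3x-15/2y+333/2=0] ∩ [|B−(13, 17)|²=29]]
2. B_y = 15  [[A, B, C are collinear ⇒ -3x-15/2y+333/2=0] ∩ [|B−(13, 17)|²=29]]
   so B = (18, 15)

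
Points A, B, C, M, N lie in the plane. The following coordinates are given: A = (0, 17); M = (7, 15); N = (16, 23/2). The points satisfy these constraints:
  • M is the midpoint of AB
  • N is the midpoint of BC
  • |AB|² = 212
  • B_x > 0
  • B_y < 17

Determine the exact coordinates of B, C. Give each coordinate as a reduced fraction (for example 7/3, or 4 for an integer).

1. B_x = 14  [B = 2·M−A = 2·(7, 15)−(0, 17)]
2. B_y = 13  [B = 2·M−A = 2·(7, 15)−(0, 17)]
   so B = (14, 13)
3. C_x = 18  [C = 2·N−B = 2·(16, 23/2)−(14, 13)]
4. C_y = 10  [C = 2·N−B = 2·(16, 23/2)−(14, 13)]
   so C = (18, 10)

B = (14, 13)
C = (18, 10)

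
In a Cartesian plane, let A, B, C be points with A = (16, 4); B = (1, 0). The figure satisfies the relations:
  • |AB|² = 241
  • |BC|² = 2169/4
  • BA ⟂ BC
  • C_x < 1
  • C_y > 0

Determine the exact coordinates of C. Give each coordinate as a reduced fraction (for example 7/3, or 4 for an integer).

1. C_x = -5  [[BA ⟂ BC ⇒ 15x+4y-15=0] ∩ [|C−(1, 0)|²=2169/4]]
2. C_y = 45/2  [[BA ⟂ BC ⇒ 15x+4y-15=0] ∩ [|C−(1, 0)|²=2169/4]]
   so C = (-5, 45/2)

C = (-5, 45/2)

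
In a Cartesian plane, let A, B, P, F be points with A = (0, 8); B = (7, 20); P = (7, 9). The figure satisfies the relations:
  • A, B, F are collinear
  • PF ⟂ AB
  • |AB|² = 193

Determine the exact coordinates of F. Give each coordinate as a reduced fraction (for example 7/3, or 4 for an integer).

F = (427/193, 2276/193)

1. F_x = 427/193  [[A, B, F are collinear ⇒ -12x+7y-56=0] ∩ [PF ⟂ AB ⇒ 7x+12y-157=0]]
2. F_y = 2276/193  [[A, B, F are collinear ⇒ -12x+7y-56=0] ∩ [PF ⟂ AB ⇒ 7x+12y-157=0]]
   so F = (427/193, 2276/193)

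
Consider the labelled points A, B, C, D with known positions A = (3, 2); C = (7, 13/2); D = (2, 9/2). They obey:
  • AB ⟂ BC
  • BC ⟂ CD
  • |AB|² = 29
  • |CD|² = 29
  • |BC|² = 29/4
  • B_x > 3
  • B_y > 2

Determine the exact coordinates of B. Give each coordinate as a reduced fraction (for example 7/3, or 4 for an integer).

1. B_x = 8  [[BC ⟂ CD ⇒ 5x+2y-48=0] ∩ [|B−(3, 2)|²=29]]
2. B_y = 4  [[BC ⟂ CD ⇒ 5x+2y-48=0] ∩ [|B−(3, 2)|²=29]]
   so B = (8, 4)

B = (8, 4)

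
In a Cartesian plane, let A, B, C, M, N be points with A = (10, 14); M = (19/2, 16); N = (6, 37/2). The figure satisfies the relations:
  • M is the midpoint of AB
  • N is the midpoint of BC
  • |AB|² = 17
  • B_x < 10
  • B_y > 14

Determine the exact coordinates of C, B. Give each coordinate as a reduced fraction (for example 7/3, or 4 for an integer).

C = (3, 19)
B = (9, 18)

1. B_x = 9  [B = 2·M−A = 2·(19/2, 16)−(10, 14)]
2. B_y = 18  [B = 2·M−A = 2·(19/2, 16)−(10, 14)]
   so B = (9, 18)
3. C_x = 3  [C = 2·N−B = 2·(6, 37/2)−(9, 18)]
4. C_y = 19  [C = 2·N−B = 2·(6, 37/2)−(9, 18)]
   so C = (3, 19)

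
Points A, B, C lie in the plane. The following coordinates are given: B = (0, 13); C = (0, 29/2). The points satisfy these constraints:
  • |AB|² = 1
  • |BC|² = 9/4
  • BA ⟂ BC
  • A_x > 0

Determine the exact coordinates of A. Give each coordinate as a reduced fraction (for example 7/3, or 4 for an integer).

1. A_x = 1  [[BA ⟂ BC ⇒ 3/2y-39/2=0] ∩ [|A−(0, 13)|²=1]]
2. A_y = 13  [[BA ⟂ BC ⇒ 3/2y-39/2=0] ∩ [|A−(0, 13)|²=1]]
   so A = (1, 13)

A = (1, 13)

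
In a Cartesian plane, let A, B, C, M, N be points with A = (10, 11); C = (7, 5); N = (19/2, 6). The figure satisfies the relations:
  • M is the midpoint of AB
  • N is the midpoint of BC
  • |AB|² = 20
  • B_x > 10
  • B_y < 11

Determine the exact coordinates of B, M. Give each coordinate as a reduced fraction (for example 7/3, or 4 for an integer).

B = (12, 7)
M = (11, 9)

1. B_x = 12  [B = 2·N−C = 2·(19/2, 6)−(7, 5)]
2. B_y = 7  [B = 2·N−C = 2·(19/2, 6)−(7, 5)]
   so B = (12, 7)
3. M_x = 11  [2·M = A+B = (10, 11)+(12, 7)]
4. M_y = 9  [2·M = A+B = (10, 11)+(12, 7)]
   so M = (11, 9)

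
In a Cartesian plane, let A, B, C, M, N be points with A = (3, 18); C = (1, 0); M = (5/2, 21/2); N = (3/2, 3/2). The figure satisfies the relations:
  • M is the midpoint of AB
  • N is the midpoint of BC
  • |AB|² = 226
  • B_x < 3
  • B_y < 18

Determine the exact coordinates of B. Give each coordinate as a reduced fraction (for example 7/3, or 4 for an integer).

B = (2, 3)

1. B_x = 2  [B = 2·M−A = 2·(5/2, 21/2)−(3, 18)]
2. B_y = 3  [B = 2·M−A = 2·(5/2, 21/2)−(3, 18)]
   so B = (2, 3)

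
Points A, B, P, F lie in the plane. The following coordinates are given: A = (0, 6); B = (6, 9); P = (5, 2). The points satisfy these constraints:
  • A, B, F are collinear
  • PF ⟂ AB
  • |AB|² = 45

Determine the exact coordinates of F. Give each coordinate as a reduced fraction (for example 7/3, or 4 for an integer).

F = (12/5, 36/5)

1. F_x = 12/5  [[A, B, F are collinear ⇒ -3x+6y-36=0] ∩ [PF ⟂ AB ⇒ 6x+3y-36=0]]
2. F_y = 36/5  [[A, B, F are collinear ⇒ -3x+6y-36=0] ∩ [PF ⟂ AB ⇒ 6x+3y-36=0]]
   so F = (12/5, 36/5)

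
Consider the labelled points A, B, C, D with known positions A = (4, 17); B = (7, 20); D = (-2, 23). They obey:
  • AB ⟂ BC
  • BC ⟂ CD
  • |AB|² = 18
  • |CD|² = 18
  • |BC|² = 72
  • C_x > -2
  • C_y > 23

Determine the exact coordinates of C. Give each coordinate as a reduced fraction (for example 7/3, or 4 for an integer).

C = (1, 26)

1. C_x = 1  [[AB ⟂ BC ⇒ 3x+3y-81=0] ∩ [|C−(-2, 23)|²=18]]
2. C_y = 26  [[AB ⟂ BC ⇒ 3x+3y-81=0] ∩ [|C−(-2, 23)|²=18]]
   so C = (1, 26)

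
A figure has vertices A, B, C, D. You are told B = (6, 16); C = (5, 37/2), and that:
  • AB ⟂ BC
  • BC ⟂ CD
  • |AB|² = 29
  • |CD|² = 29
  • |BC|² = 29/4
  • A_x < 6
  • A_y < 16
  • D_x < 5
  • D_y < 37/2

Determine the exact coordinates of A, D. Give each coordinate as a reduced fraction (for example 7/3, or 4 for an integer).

1. A_x = 1  [[AB ⟂ BC ⇒ 1x-5/2y+34=0] ∩ [|A−(6, 16)|²=29]]
2. A_y = 14  [[AB ⟂ BC ⇒ 1x-5/2y+34=0] ∩ [|A−(6, 16)|²=29]]
   so A = (1, 14)
3. D_x = 0  [[BC ⟂ CD ⇒ -1x+5/2y-165/4=0] ∩ [|D−(5, 37/2)|²=29]]
4. D_y = 33/2  [[BC ⟂ CD ⇒ -1x+5/2y-165/4=0] ∩ [|D−(5, 37/2)|²=29]]
   so D = (0, 33/2)

A = (1, 14)
D = (0, 33/2)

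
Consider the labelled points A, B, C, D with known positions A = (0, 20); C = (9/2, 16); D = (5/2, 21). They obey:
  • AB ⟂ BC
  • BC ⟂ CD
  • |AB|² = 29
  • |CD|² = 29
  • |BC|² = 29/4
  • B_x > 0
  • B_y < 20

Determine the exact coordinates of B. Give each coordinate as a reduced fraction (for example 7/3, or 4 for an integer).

1. B_x = 2  [[BC ⟂ CD ⇒ 2x-5y+71=0] ∩ [|B−(0, 20)|²=29]]
2. B_y = 15  [[BC ⟂ CD ⇒ 2x-5y+71=0] ∩ [|B−(0, 20)|²=29]]
   so B = (2, 15)

B = (2, 15)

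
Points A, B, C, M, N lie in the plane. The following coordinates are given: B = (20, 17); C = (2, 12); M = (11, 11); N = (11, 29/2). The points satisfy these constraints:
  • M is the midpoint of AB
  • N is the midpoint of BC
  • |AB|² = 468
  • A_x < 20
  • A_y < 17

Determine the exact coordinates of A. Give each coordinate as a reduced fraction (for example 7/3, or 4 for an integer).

A = (2, 5)

1. A_x = 2  [A = 2·M−B = 2·(11, 11)−(20, 17)]
2. A_y = 5  [A = 2·M−B = 2·(11, 11)−(20, 17)]
   so A = (2, 5)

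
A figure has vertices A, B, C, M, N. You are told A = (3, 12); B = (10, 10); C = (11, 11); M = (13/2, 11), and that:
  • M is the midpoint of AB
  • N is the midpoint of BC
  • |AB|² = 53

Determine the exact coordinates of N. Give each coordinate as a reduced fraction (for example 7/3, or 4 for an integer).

N = (21/2, 21/2)

1. N_x = 21/2  [2·N = B+C = (10, 10)+(11, 11)]
2. N_y = 21/2  [2·N = B+C = (10, 10)+(11, 11)]
   so N = (21/2, 21/2)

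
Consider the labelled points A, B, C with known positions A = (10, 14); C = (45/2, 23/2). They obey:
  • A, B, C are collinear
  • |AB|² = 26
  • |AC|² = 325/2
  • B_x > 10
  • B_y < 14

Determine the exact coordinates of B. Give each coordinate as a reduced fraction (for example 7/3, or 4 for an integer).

B = (15, 13)

1. B_x = 15  [[A, B, C are collinear ⇒ -5/2x-25/2y+200=0] ∩ [|B−(10, 14)|²=26]]
2. B_y = 13  [[A, B, C are collinear ⇒ -5/2x-25/2y+200=0] ∩ [|B−(10, 14)|²=26]]
   so B = (15, 13)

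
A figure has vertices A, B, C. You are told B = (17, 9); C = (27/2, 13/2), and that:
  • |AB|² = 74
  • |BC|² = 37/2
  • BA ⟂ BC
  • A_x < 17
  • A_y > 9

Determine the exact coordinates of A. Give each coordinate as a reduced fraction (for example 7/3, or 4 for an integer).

1. A_x = 12  [[BA ⟂ BC ⇒ -7/2x-5/2y+82=0] ∩ [|A−(17, 9)|²=74]]
2. A_y = 16  [[BA ⟂ BC ⇒ -7/2x-5/2y+82=0] ∩ [|A−(17, 9)|²=74]]
   so A = (12, 16)

A = (12, 16)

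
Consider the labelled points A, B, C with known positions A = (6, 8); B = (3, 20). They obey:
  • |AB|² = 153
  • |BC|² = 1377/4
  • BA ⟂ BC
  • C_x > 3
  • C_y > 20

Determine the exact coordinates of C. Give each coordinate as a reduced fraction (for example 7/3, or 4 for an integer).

C = (21, 49/2)

1. C_x = 21  [[BA ⟂ BC ⇒ 3x-12y+231=0] ∩ [|C−(3, 20)|²=1377/4]]
2. C_y = 49/2  [[BA ⟂ BC ⇒ 3x-12y+231=0] ∩ [|C−(3, 20)|²=1377/4]]
   so C = (21, 49/2)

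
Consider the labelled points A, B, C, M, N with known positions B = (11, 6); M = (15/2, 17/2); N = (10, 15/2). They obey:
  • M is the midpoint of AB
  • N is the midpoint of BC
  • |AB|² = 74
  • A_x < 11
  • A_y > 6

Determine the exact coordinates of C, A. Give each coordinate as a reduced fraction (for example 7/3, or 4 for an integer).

1. A_x = 4  [A = 2·M−B = 2·(15/2, 17/2)−(11, 6)]
2. A_y = 11  [A = 2·M−B = 2·(15/2, 17/2)−(11, 6)]
   so A = (4, 11)
3. C_x = 9  [C = 2·N−B = 2·(10, 15/2)−(11, 6)]
4. C_y = 9  [C = 2·N−B = 2·(10, 15/2)−(11, 6)]
   so C = (9, 9)

C = (9, 9)
A = (4, 11)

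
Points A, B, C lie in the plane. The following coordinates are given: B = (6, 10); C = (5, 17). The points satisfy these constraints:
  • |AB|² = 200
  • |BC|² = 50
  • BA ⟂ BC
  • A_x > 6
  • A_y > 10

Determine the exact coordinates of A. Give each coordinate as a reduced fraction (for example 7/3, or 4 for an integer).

1. A_x = 20  [[BA ⟂ BC ⇒ -1x+7y-64=0] ∩ [|A−(6, 10)|²=200]]
2. A_y = 12  [[BA ⟂ BC ⇒ -1x+7y-64=0] ∩ [|A−(6, 10)|²=200]]
   so A = (20, 12)

A = (20, 12)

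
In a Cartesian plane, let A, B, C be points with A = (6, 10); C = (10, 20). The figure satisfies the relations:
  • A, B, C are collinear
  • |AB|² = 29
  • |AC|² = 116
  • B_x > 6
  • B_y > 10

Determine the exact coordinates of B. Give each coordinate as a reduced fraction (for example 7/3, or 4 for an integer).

B = (8, 15)

1. B_x = 8  [[A, B, C are collinear ⇒ 10x-4y-20=0] ∩ [|B−(6, 10)|²=29]]
2. B_y = 15  [[A, B, C are collinear ⇒ 10x-4y-20=0] ∩ [|B−(6, 10)|²=29]]
   so B = (8, 15)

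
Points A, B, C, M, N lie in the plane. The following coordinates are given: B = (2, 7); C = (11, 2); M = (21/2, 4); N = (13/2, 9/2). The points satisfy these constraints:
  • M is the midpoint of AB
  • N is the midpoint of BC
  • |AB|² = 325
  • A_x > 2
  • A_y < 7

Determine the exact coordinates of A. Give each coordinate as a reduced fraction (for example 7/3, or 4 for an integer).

A = (19, 1)

1. A_x = 19  [A = 2·M−B = 2·(21/2, 4)−(2, 7)]
2. A_y = 1  [A = 2·M−B = 2·(21/2, 4)−(2, 7)]
   so A = (19, 1)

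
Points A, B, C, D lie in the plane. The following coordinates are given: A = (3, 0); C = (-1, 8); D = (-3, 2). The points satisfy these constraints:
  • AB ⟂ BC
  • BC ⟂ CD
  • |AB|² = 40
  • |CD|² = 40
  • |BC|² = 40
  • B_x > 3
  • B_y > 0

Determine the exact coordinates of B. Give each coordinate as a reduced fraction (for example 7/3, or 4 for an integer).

1. B_x = 5  [[BC ⟂ CD ⇒ 2x+6y-46=0] ∩ [|B−(3, 0)|²=40]]
2. B_y = 6  [[BC ⟂ CD ⇒ 2x+6y-46=0] ∩ [|B−(3, 0)|²=40]]
   so B = (5, 6)

B = (5, 6)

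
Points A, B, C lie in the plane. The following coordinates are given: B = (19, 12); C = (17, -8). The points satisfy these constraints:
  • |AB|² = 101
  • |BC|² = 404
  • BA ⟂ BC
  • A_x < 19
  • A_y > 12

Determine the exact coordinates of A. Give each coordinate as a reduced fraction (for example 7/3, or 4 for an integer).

A = (9, 13)

1. A_x = 9  [[BA ⟂ BC ⇒ -2x-20y+278=0] ∩ [|A−(19, 12)|²=101]]
2. A_y = 13  [[BA ⟂ BC ⇒ -2x-20y+278=0] ∩ [|A−(19, 12)|²=101]]
   so A = (9, 13)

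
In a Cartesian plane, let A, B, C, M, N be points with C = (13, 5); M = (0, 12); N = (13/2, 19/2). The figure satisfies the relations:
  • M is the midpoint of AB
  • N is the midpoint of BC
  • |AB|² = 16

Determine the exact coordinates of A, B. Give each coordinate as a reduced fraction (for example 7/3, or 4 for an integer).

1. B_x = 0  [B = 2·N−C = 2·(13/2, 19/2)−(13, 5)]
2. B_y = 14  [B = 2·N−C = 2·(13/2, 19/2)−(13, 5)]
   so B = (0, 14)
3. A_x = 0  [A = 2·M−B = 2·(0, 12)−(0, 14)]
4. A_y = 10  [A = 2·M−B = 2·(0, 12)−(0, 14)]
   so A = (0, 10)

A = (0, 10)
B = (0, 14)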